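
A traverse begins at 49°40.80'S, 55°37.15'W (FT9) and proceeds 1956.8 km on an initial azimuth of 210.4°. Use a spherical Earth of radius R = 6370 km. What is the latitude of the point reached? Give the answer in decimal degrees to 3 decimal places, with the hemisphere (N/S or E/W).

63.574°S

FT9: φ = -49.68000°, λ = -55.61917°
δ = d/R = 1956.8/6370 = 0.307190 rad
φ₂ = arcsin(sin φ₁ cos δ + cos φ₁ sin δ cos θ)
   = arcsin(-0.76244·0.95319 + 0.64706·0.30238·-0.86251) = -63.57372°
λ₂ = λ₁ + atan2(sin θ sin δ cos φ₁, cos δ − sin φ₁ sin φ₂) = -75.72887°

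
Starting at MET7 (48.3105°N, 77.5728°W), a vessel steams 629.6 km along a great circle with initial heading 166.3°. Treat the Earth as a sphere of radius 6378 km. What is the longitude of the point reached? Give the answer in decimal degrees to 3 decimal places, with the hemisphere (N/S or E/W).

δ = d/R = 629.6/6378 = 0.098714 rad
φ₂ = arcsin(sin φ₁ cos δ + cos φ₁ sin δ cos θ)
   = arcsin(0.74676·0.99513 + 0.66509·0.09855·-0.97155) = 42.80004°
λ₂ = λ₁ + atan2(sin θ sin δ cos φ₁, cos δ − sin φ₁ sin φ₂) = -75.74980°

75.750°W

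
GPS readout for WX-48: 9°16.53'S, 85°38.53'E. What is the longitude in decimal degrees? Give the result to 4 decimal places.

85.6422°E

85° + 38.53′/60 = 85 + 0.64217 = 85.6422°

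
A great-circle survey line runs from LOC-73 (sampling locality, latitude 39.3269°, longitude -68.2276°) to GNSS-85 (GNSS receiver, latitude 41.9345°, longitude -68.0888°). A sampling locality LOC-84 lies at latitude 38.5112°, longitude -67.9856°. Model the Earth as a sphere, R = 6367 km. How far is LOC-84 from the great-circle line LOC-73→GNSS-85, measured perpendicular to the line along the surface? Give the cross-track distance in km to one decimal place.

δ₁₃ = central angle LOC-73→LOC-84 = 0.014611 rad  (haversine)
θ₁₃ = bearing LOC-73→LOC-84 = 166.926°,  θ₁₂ = bearing LOC-73→GNSS-85 = 2.268°
dₓₜ = R·arcsin(sin δ₁₃ · sin(θ₁₃ − θ₁₂)) = 6367·arcsin(0.01461·sin(164.658°)) = 24.613 km
|dₓₜ| = 24.613 km

24.6 km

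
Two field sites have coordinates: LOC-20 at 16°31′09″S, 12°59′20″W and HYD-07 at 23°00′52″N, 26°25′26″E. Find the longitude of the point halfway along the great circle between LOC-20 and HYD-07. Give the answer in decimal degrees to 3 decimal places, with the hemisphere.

6.299°E

LOC-20: φ = -16.51917°, λ = -12.98889°
HYD-07: φ = +23.01444°, λ = +26.42389°
Bx = cos φ₂ cos Δλ = 0.711099,  By = cos φ₂ sin Δλ = 0.584369
φₘ = atan2(sin φ₁ + sin φ₂, √((cos φ₁ + Bx)² + By²)) = 3.44911°
λₘ = λ₁ + atan2(By, cos φ₁ + Bx) = 6.29903°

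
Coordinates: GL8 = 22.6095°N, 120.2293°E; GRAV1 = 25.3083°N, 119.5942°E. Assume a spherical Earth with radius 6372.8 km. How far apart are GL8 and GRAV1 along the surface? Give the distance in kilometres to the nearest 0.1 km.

307.0 km

Δφ = 2.6988°,  Δλ = -0.6351°
a = sin²(Δφ/2) + cos φ₁ cos φ₂ sin²(Δλ/2) = 0.000580
c = 2·arcsin(√a) = 0.048179 rad = 2.7605°
d = R·c = 6372.8 × 0.048179 = 307.0 km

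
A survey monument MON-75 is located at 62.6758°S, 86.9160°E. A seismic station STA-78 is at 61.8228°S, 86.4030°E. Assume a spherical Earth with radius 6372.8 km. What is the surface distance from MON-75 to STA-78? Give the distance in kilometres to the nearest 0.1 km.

98.5 km

Δφ = 0.8530°,  Δλ = -0.5130°
a = sin²(Δφ/2) + cos φ₁ cos φ₂ sin²(Δλ/2) = 0.000060
c = 2·arcsin(√a) = 0.015460 rad = 0.8858°
d = R·c = 6372.8 × 0.015460 = 98.5 km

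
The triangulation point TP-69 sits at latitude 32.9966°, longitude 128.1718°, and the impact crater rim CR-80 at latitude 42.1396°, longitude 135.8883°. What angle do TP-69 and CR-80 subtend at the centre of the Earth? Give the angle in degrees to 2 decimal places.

10.99°

Δφ = 9.1430°,  Δλ = 7.7165°
a = sin²(Δφ/2) + cos φ₁ cos φ₂ sin²(Δλ/2) = 0.009168
c = 2·arcsin(√a) = 0.191797 rad = 10.9892°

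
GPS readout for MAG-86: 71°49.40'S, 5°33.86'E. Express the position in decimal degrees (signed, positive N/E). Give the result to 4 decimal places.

-71.8233°, +5.5643°

lat: 71.8233° S → -71.8233°
lon: 5.5643° E → +5.5643°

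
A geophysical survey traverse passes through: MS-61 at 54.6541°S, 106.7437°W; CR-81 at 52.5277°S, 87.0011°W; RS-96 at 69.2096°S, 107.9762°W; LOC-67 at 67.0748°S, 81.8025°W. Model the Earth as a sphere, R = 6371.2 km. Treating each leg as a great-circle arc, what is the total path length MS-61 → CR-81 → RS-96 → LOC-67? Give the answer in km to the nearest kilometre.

MS-61→CR-81: c = 0.207138 rad, d = 1319.72 km
CR-81→RS-96: c = 0.337444 rad, d = 2149.92 km
RS-96→LOC-67: c = 0.172676 rad, d = 1100.15 km
Total = 1319.72 + 2149.92 + 1100.15 = 4569.80 km

4570 km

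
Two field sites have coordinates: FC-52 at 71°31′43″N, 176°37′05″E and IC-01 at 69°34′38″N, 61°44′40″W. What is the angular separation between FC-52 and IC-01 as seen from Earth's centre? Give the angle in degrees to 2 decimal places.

33.81°

FC-52: φ = +71.52861°, λ = +176.61806°
IC-01: φ = +69.57722°, λ = -61.74444°
Δφ = -1.9514°,  Δλ = 121.6375°
a = sin²(Δφ/2) + cos φ₁ cos φ₂ sin²(Δλ/2) = 0.084564
c = 2·arcsin(√a) = 0.590124 rad = 33.8116°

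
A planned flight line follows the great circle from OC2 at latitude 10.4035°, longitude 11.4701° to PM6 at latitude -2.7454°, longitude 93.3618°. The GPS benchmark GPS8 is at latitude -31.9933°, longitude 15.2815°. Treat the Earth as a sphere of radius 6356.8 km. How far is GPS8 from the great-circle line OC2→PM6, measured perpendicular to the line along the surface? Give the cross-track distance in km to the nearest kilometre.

4650 km

δ₁₃ = central angle OC2→GPS8 = 0.742696 rad  (haversine)
θ₁₃ = bearing OC2→GPS8 = 175.218°,  θ₁₂ = bearing OC2→PM6 = 94.196°
dₓₜ = R·arcsin(sin δ₁₃ · sin(θ₁₃ − θ₁₂)) = 6356.8·arcsin(0.67628·sin(81.022°)) = 4650.035 km
|dₓₜ| = 4650.035 km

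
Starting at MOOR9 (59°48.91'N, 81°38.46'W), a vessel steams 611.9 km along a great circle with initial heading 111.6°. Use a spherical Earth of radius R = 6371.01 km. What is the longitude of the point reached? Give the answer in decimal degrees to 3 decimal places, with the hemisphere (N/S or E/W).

72.109°W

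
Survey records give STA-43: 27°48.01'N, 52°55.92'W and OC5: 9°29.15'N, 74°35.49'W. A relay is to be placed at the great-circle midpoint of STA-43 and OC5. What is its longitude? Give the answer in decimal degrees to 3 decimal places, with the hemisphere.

64.358°W

STA-43: φ = +27.80017°, λ = -52.93200°
OC5: φ = +9.48583°, λ = -74.59150°
Bx = cos φ₂ cos Δλ = 0.916686,  By = cos φ₂ sin Δλ = -0.364043
φₘ = atan2(sin φ₁ + sin φ₂, √((cos φ₁ + Bx)² + By²)) = 18.95616°
λₘ = λ₁ + atan2(By, cos φ₁ + Bx) = -64.35781°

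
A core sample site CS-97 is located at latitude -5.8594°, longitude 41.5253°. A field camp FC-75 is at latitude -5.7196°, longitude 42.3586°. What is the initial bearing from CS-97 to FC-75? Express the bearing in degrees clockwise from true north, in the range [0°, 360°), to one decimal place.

80.5°

Δλ = 0.8333°
y = sin Δλ · cos φ₂ = 0.014471
x = cos φ₁ sin φ₂ − sin φ₁ cos φ₂ cos Δλ = 0.002429
θ = atan2(y, x) = 80.4706° → 80.4706° (mod 360°)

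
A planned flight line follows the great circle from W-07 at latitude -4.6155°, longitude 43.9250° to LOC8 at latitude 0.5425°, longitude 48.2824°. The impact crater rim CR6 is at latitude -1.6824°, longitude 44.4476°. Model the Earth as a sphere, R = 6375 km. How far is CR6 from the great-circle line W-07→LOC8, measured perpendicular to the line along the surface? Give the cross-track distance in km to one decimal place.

166.5 km

δ₁₃ = central angle W-07→CR6 = 0.051996 rad  (haversine)
θ₁₃ = bearing W-07→CR6 = 10.103°,  θ₁₂ = bearing W-07→LOC8 = 40.273°
dₓₜ = R·arcsin(sin δ₁₃ · sin(θ₁₃ − θ₁₂)) = 6375·arcsin(0.05197·sin(-30.170°)) = -166.533 km
|dₓₜ| = 166.533 km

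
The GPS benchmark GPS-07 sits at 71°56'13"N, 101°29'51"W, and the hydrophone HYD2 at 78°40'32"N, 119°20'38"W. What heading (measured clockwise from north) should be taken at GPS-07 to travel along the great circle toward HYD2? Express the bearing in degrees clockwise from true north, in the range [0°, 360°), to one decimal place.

334.5°

GPS-07: φ = +71.93694°, λ = -101.49750°
HYD2: φ = +78.67556°, λ = -119.34389°
Δλ = -17.8464°
y = sin Δλ · cos φ₂ = -0.060179
x = cos φ₁ sin φ₂ − sin φ₁ cos φ₂ cos Δλ = 0.126323
θ = atan2(y, x) = -25.4727° → 334.5273° (mod 360°)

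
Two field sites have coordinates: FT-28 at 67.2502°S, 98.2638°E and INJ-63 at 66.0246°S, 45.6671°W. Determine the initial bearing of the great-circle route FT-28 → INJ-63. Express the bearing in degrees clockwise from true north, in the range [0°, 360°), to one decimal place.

Δλ = -143.9309°
y = sin Δλ · cos φ₂ = -0.239240
x = cos φ₁ sin φ₂ − sin φ₁ cos φ₂ cos Δλ = -0.656241
θ = atan2(y, x) = -159.9701° → 200.0299° (mod 360°)

200.0°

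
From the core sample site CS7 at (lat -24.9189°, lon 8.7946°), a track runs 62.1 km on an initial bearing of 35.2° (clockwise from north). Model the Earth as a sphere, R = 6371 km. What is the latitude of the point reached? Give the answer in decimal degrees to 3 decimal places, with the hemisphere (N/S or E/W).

24.462°S

δ = d/R = 62.1/6371 = 0.009747 rad
φ₂ = arcsin(sin φ₁ cos δ + cos φ₁ sin δ cos θ)
   = arcsin(-0.42133·0.99995 + 0.90691·0.00975·0.81714) = -24.46213°
λ₂ = λ₁ + atan2(sin θ sin δ cos φ₁, cos δ − sin φ₁ sin φ₂) = 9.14827°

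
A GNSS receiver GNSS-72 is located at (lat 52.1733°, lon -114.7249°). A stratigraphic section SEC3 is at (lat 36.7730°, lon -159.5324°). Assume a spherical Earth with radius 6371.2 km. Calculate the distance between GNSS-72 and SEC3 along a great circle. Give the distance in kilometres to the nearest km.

Δφ = -15.4003°,  Δλ = -44.8075°
a = sin²(Δφ/2) + cos φ₁ cos φ₂ sin²(Δλ/2) = 0.089311
c = 2·arcsin(√a) = 0.606974 rad = 34.7771°
d = R·c = 6371.2 × 0.606974 = 3867.2 km

3867 km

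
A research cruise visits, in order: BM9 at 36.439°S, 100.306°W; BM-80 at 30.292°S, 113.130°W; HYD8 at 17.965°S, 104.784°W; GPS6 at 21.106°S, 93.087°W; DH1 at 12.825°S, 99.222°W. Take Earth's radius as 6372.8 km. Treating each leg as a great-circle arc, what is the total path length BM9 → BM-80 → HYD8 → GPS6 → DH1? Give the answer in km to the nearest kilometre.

5385 km

BM9→BM-80: c = 0.215248 rad, d = 1371.73 km
BM-80→HYD8: c = 0.252678 rad, d = 1610.27 km
HYD8→GPS6: c = 0.199989 rad, d = 1274.49 km
GPS6→DH1: c = 0.177070 rad, d = 1128.43 km
Total = 1371.73 + 1610.27 + 1274.49 + 1128.43 = 5384.92 km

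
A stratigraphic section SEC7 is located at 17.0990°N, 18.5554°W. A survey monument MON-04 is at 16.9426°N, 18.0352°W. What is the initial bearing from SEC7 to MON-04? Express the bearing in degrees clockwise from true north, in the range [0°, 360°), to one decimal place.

107.4°

Δλ = 0.5202°
y = sin Δλ · cos φ₂ = 0.008685
x = cos φ₁ sin φ₂ − sin φ₁ cos φ₂ cos Δλ = -0.002718
θ = atan2(y, x) = 107.3782° → 107.3782° (mod 360°)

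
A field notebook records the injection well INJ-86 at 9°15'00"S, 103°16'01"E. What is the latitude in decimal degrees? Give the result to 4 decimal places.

9° + 15′/60 + 0″/3600 = 9 + 0.25000 + 0.00000 = 9.2500°

9.2500°S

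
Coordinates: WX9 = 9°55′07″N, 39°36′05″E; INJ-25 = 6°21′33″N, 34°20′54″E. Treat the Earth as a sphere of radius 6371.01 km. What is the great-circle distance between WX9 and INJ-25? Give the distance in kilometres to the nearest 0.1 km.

WX9: φ = +9.91861°, λ = +39.60139°
INJ-25: φ = +6.35917°, λ = +34.34833°
Δφ = -3.5594°,  Δλ = -5.2531°
a = sin²(Δφ/2) + cos φ₁ cos φ₂ sin²(Δλ/2) = 0.003020
c = 2·arcsin(√a) = 0.109972 rad = 6.3009°
d = R·c = 6371.01 × 0.109972 = 700.6 km

700.6 km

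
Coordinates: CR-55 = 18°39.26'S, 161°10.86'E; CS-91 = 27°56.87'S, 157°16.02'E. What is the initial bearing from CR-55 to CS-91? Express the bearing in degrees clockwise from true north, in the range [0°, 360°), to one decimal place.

200.4°

CR-55: φ = -18.65433°, λ = +161.18100°
CS-91: φ = -27.94783°, λ = +157.26700°
Δλ = -3.9140°
y = sin Δλ · cos φ₂ = -0.060298
x = cos φ₁ sin φ₂ − sin φ₁ cos φ₂ cos Δλ = -0.162151
θ = atan2(y, x) = -159.6016° → 200.3984° (mod 360°)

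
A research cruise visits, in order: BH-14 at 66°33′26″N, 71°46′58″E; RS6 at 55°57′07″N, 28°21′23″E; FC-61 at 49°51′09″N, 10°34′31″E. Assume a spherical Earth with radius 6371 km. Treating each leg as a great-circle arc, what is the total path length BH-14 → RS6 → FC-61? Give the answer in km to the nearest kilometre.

3900 km

BH-14: φ = +66.55722°, λ = +71.78278°
RS6: φ = +55.95194°, λ = +28.35639°
FC-61: φ = +49.85250°, λ = +10.57528°
BH-14→RS6: c = 0.397725 rad, d = 2533.90 km
RS6→FC-61: c = 0.214446 rad, d = 1366.24 km
Total = 2533.90 + 1366.24 = 3900.14 km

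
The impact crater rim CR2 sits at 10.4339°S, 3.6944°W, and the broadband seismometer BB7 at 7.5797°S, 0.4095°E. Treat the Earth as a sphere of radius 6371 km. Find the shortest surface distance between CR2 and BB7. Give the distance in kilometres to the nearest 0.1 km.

Δφ = 2.8542°,  Δλ = 4.1039°
a = sin²(Δφ/2) + cos φ₁ cos φ₂ sin²(Δλ/2) = 0.001870
c = 2·arcsin(√a) = 0.086516 rad = 4.9570°
d = R·c = 6371 × 0.086516 = 551.2 km

551.2 km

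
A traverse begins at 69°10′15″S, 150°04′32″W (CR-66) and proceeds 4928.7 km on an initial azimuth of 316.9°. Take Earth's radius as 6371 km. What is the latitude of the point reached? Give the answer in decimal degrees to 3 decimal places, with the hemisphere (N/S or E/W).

29.158°S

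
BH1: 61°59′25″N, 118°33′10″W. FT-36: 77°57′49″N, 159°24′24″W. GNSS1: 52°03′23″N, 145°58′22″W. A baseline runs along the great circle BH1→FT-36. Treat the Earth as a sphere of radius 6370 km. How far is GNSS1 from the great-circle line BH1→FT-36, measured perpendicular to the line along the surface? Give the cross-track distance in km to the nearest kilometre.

1969 km

BH1: φ = +61.99028°, λ = -118.55278°
FT-36: φ = +77.96361°, λ = -159.40667°
GNSS1: φ = +52.05639°, λ = -145.97278°
δ₁₃ = central angle BH1→GNSS1 = 0.309236 rad  (haversine)
θ₁₃ = bearing BH1→GNSS1 = 248.503°,  θ₁₂ = bearing BH1→FT-36 = 336.915°
dₓₜ = R·arcsin(sin δ₁₃ · sin(θ₁₃ − θ₁₂)) = 6370·arcsin(0.30433·sin(-88.412°)) = -1969.055 km
|dₓₜ| = 1969.055 km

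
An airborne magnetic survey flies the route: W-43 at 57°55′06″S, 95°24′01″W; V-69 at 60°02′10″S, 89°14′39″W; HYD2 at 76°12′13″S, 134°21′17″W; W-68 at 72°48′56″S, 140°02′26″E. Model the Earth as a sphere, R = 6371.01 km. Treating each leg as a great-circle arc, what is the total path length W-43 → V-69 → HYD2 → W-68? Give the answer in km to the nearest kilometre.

5242 km

W-43: φ = -57.91833°, λ = -95.40028°
V-69: φ = -60.03611°, λ = -89.24417°
HYD2: φ = -76.20361°, λ = -134.35472°
W-68: φ = -72.81556°, λ = +140.04056°
W-43→V-69: c = 0.066537 rad, d = 423.91 km
V-69→HYD2: c = 0.388697 rad, d = 2476.39 km
HYD2→W-68: c = 0.367592 rad, d = 2341.93 km
Total = 423.91 + 2476.39 + 2341.93 = 5242.23 km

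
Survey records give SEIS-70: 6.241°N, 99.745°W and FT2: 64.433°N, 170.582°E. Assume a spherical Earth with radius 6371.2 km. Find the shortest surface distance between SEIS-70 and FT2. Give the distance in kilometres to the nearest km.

9366 km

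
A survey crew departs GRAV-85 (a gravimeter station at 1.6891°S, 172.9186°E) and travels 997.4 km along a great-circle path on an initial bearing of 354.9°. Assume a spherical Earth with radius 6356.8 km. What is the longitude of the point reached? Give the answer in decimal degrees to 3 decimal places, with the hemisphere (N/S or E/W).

172.116°E

δ = d/R = 997.4/6356.8 = 0.156903 rad
φ₂ = arcsin(sin φ₁ cos δ + cos φ₁ sin δ cos θ)
   = arcsin(-0.02948·0.98772 + 0.99957·0.15626·0.99604) = 7.26505°
λ₂ = λ₁ + atan2(sin θ sin δ cos φ₁, cos δ − sin φ₁ sin φ₂) = 172.11626°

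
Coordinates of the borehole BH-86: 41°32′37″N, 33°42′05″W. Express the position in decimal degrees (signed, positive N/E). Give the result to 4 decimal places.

lat: 41.5436° N → +41.5436°
lon: 33.7014° W → -33.7014°

+41.5436°, -33.7014°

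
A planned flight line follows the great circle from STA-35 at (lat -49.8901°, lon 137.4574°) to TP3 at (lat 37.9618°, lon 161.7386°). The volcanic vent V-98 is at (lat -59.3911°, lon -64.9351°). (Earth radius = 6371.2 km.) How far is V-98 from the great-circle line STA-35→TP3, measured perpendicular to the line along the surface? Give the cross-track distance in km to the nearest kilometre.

3190 km

δ₁₃ = central angle STA-35→V-98 = 1.207946 rad  (haversine)
θ₁₃ = bearing STA-35→V-98 = 168.025°,  θ₁₂ = bearing STA-35→TP3 = 18.918°
dₓₜ = R·arcsin(sin δ₁₃ · sin(θ₁₃ − θ₁₂)) = 6371.2·arcsin(0.93489·sin(149.107°)) = 3189.813 km
|dₓₜ| = 3189.813 km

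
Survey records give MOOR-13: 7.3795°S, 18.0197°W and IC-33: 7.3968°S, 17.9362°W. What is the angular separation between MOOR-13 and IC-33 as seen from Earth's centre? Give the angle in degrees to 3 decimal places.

Δφ = -0.0173°,  Δλ = 0.0835°
a = sin²(Δφ/2) + cos φ₁ cos φ₂ sin²(Δλ/2) = 0.000001
c = 2·arcsin(√a) = 0.001476 rad = 0.0846°

0.085°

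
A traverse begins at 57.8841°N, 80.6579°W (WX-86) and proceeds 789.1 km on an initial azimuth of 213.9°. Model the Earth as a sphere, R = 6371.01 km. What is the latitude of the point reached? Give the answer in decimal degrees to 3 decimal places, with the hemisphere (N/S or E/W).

51.811°N

δ = d/R = 789.1/6371.01 = 0.123858 rad
φ₂ = arcsin(sin φ₁ cos δ + cos φ₁ sin δ cos θ)
   = arcsin(0.84697·0.99234 + 0.53163·0.12354·-0.83001) = 51.81066°
λ₂ = λ₁ + atan2(sin θ sin δ cos φ₁, cos δ − sin φ₁ sin φ₂) = -87.05675°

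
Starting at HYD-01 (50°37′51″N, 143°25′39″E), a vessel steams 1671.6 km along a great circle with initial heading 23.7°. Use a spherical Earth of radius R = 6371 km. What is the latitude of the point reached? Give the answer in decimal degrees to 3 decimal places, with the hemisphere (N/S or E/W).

HYD-01: φ = +50.63083°, λ = +143.42750°
δ = d/R = 1671.6/6371 = 0.262376 rad
φ₂ = arcsin(sin φ₁ cos δ + cos φ₁ sin δ cos θ)
   = arcsin(0.77308·0.96578 + 0.63431·0.25938·0.91566) = 63.80126°
λ₂ = λ₁ + atan2(sin θ sin δ cos φ₁, cos δ − sin φ₁ sin φ₂) = 157.08676°

63.801°N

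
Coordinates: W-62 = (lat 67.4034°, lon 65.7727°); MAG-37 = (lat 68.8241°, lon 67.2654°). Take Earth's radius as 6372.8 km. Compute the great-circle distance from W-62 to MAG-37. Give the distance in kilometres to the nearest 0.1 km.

169.7 km

Δφ = 1.4207°,  Δλ = 1.4927°
a = sin²(Δφ/2) + cos φ₁ cos φ₂ sin²(Δλ/2) = 0.000177
c = 2·arcsin(√a) = 0.026628 rad = 1.5257°
d = R·c = 6372.8 × 0.026628 = 169.7 km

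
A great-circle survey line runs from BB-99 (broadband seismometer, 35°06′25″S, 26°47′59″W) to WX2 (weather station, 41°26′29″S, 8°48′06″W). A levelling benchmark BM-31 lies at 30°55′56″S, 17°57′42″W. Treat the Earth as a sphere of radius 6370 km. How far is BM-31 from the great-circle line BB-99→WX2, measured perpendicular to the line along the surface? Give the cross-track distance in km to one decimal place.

BB-99: φ = -35.10694°, λ = -26.79972°
WX2: φ = -41.44139°, λ = -8.80167°
BM-31: φ = -30.93222°, λ = -17.96167°
δ₁₃ = central angle BB-99→BM-31 = 0.148361 rad  (haversine)
θ₁₃ = bearing BB-99→BM-31 = 63.072°,  θ₁₂ = bearing BB-99→WX2 = 119.571°
dₓₜ = R·arcsin(sin δ₁₃ · sin(θ₁₃ − θ₁₂)) = 6370·arcsin(0.14782·sin(-56.499°)) = -787.173 km
|dₓₜ| = 787.173 km

787.2 km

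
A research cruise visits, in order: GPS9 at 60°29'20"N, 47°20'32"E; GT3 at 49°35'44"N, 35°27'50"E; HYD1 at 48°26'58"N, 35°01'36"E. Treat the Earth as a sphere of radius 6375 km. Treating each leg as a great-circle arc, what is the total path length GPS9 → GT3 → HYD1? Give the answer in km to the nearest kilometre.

1556 km

GPS9: φ = +60.48889°, λ = +47.34222°
GT3: φ = +49.59556°, λ = +35.46389°
HYD1: φ = +48.44944°, λ = +35.02667°
GPS9→GT3: c = 0.223427 rad, d = 1424.35 km
GT3→HYD1: c = 0.020620 rad, d = 131.45 km
Total = 1424.35 + 131.45 = 1555.80 km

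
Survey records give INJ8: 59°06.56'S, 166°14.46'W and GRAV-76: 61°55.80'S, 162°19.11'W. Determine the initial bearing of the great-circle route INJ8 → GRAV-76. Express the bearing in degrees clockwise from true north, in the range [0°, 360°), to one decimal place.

INJ8: φ = -59.10933°, λ = -166.24100°
GRAV-76: φ = -61.93000°, λ = -162.31850°
Δλ = 3.9225°
y = sin Δλ · cos φ₂ = 0.032189
x = cos φ₁ sin φ₂ − sin φ₁ cos φ₂ cos Δλ = -0.050156
θ = atan2(y, x) = 147.3086° → 147.3086° (mod 360°)

147.3°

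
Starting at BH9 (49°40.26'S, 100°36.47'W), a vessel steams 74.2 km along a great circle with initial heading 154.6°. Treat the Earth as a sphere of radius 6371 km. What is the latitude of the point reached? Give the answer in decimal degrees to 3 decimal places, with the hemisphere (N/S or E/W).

BH9: φ = -49.67100°, λ = -100.60783°
δ = d/R = 74.2/6371 = 0.011647 rad
φ₂ = arcsin(sin φ₁ cos δ + cos φ₁ sin δ cos θ)
   = arcsin(-0.76234·0.99993 + 0.64718·0.01165·-0.90334) = -50.27294°
λ₂ = λ₁ + atan2(sin θ sin δ cos φ₁, cos δ − sin φ₁ sin φ₂) = -100.16000°

50.273°S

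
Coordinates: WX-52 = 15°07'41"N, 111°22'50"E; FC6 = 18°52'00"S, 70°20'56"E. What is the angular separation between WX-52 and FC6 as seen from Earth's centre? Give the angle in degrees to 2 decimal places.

52.79°

WX-52: φ = +15.12806°, λ = +111.38056°
FC6: φ = -18.86667°, λ = +70.34889°
Δφ = -33.9947°,  Δλ = -41.0317°
a = sin²(Δφ/2) + cos φ₁ cos φ₂ sin²(Δλ/2) = 0.197655
c = 2·arcsin(√a) = 0.921420 rad = 52.7935°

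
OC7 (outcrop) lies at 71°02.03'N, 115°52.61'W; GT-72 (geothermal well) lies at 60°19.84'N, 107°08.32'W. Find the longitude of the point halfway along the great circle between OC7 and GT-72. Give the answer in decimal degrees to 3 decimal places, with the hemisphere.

110.600°W

OC7: φ = +71.03383°, λ = -115.87683°
GT-72: φ = +60.33067°, λ = -107.13867°
Bx = cos φ₂ cos Δλ = 0.489248,  By = cos φ₂ sin Δλ = 0.075199
φₘ = atan2(sin φ₁ + sin φ₂, √((cos φ₁ + Bx)² + By²)) = 65.74207°
λₘ = λ₁ + atan2(By, cos φ₁ + Bx) = -110.60037°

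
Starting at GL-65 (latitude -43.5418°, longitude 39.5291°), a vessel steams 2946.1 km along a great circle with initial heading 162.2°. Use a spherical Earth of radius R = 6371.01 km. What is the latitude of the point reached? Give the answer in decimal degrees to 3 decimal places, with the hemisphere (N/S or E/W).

67.583°S

δ = d/R = 2946.1/6371.01 = 0.462423 rad
φ₂ = arcsin(sin φ₁ cos δ + cos φ₁ sin δ cos θ)
   = arcsin(-0.68888·0.89497 + 0.72487·0.44612·-0.95213) = -67.58271°
λ₂ = λ₁ + atan2(sin θ sin δ cos φ₁, cos δ − sin φ₁ sin φ₂) = 60.48288°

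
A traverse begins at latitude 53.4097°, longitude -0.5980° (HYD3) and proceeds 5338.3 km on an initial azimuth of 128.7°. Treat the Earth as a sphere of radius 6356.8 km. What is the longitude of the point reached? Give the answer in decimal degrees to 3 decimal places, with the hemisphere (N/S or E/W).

36.378°E

δ = d/R = 5338.3/6356.8 = 0.839778 rad
φ₂ = arcsin(sin φ₁ cos δ + cos φ₁ sin δ cos θ)
   = arcsin(0.80292·0.66763 + 0.59609·0.74449·-0.62524) = 14.98568°
λ₂ = λ₁ + atan2(sin θ sin δ cos φ₁, cos δ − sin φ₁ sin φ₂) = 36.37815°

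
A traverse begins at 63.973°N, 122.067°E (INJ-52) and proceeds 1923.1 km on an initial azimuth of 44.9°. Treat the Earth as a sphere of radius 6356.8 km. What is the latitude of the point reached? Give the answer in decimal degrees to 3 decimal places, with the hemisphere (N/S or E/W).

71.875°N

δ = d/R = 1923.1/6356.8 = 0.302526 rad
φ₂ = arcsin(sin φ₁ cos δ + cos φ₁ sin δ cos θ)
   = arcsin(0.89859·0.95459 + 0.43879·0.29793·0.70834) = 71.87533°
λ₂ = λ₁ + atan2(sin θ sin δ cos φ₁, cos δ − sin φ₁ sin φ₂) = 164.60096°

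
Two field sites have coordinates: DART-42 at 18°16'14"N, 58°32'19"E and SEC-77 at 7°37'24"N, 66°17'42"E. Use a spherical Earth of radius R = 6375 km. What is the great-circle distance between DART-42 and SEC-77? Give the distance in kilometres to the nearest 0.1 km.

DART-42: φ = +18.27056°, λ = +58.53861°
SEC-77: φ = +7.62333°, λ = +66.29500°
Δφ = -10.6472°,  Δλ = 7.7564°
a = sin²(Δφ/2) + cos φ₁ cos φ₂ sin²(Δλ/2) = 0.012914
c = 2·arcsin(√a) = 0.227770 rad = 13.0503°
d = R·c = 6375 × 0.227770 = 1452.0 km

1452.0 km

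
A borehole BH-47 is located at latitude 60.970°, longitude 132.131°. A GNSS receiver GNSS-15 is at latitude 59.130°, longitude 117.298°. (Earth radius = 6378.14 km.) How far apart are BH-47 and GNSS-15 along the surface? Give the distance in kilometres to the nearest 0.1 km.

847.4 km

Δφ = -1.8400°,  Δλ = -14.8330°
a = sin²(Δφ/2) + cos φ₁ cos φ₂ sin²(Δλ/2) = 0.004406
c = 2·arcsin(√a) = 0.132859 rad = 7.6123°
d = R·c = 6378.14 × 0.132859 = 847.4 km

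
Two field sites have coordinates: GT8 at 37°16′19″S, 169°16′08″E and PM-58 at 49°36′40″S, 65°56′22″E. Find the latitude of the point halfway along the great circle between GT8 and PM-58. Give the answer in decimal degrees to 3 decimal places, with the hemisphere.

56.558°S

GT8: φ = -37.27194°, λ = +169.26889°
PM-58: φ = -49.61111°, λ = +65.93944°
Bx = cos φ₂ cos Δλ = -0.149390,  By = cos φ₂ sin Δλ = -0.630516
φₘ = atan2(sin φ₁ + sin φ₂, √((cos φ₁ + Bx)² + By²)) = -56.55831°
λₘ = λ₁ + atan2(By, cos φ₁ + Bx) = 124.98069°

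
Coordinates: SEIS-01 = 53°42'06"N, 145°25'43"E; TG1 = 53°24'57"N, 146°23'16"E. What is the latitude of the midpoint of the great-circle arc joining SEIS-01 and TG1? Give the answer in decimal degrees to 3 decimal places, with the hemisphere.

53.560°N

SEIS-01: φ = +53.70167°, λ = +145.42861°
TG1: φ = +53.41583°, λ = +146.38778°
Bx = cos φ₂ cos Δλ = 0.595919,  By = cos φ₂ sin Δλ = 0.009977
φₘ = atan2(sin φ₁ + sin φ₂, √((cos φ₁ + Bx)² + By²)) = 53.55971°
λₘ = λ₁ + atan2(By, cos φ₁ + Bx) = 145.90981°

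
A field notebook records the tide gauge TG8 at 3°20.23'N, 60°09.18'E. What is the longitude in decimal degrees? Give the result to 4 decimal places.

60.1530°E

60° + 9.18′/60 = 60 + 0.15300 = 60.1530°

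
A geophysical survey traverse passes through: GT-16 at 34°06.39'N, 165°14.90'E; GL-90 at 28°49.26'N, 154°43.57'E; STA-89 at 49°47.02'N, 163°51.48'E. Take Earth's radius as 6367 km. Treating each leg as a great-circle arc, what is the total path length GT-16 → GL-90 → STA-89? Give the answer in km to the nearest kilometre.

3610 km

GT-16: φ = +34.10650°, λ = +165.24833°
GL-90: φ = +28.82100°, λ = +154.72617°
STA-89: φ = +49.78367°, λ = +163.85800°
GT-16→GL-90: c = 0.181636 rad, d = 1156.48 km
GL-90→STA-89: c = 0.385411 rad, d = 2453.91 km
Total = 1156.48 + 2453.91 = 3610.39 km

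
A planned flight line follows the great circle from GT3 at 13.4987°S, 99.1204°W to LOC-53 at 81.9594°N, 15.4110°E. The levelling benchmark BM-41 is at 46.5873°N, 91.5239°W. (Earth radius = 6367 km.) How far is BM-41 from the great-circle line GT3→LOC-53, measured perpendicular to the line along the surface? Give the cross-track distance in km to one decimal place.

δ₁₃ = central angle GT3→BM-41 = 1.055452 rad  (haversine)
θ₁₃ = bearing GT3→BM-41 = 5.993°,  θ₁₂ = bearing GT3→LOC-53 = 7.635°
dₓₜ = R·arcsin(sin δ₁₃ · sin(θ₁₃ − θ₁₂)) = 6367·arcsin(0.87012·sin(-1.642°)) = -158.736 km
|dₓₜ| = 158.736 km

158.7 km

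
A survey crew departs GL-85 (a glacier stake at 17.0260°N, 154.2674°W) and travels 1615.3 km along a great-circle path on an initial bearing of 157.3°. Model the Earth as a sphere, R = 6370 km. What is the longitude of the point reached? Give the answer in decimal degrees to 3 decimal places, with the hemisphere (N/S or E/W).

148.701°W

δ = d/R = 1615.3/6370 = 0.253579 rad
φ₂ = arcsin(sin φ₁ cos δ + cos φ₁ sin δ cos θ)
   = arcsin(0.29281·0.96802 + 0.95617·0.25087·-0.92254) = 3.56311°
λ₂ = λ₁ + atan2(sin θ sin δ cos φ₁, cos δ − sin φ₁ sin φ₂) = -148.70096°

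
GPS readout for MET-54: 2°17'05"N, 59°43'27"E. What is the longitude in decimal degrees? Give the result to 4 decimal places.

59° + 43′/60 + 27″/3600 = 59 + 0.71667 + 0.00750 = 59.7242°

59.7242°E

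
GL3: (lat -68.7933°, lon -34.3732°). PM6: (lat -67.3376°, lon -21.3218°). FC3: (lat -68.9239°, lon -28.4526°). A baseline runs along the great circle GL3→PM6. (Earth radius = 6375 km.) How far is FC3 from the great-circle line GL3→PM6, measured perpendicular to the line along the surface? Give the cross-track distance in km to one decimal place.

68.6 km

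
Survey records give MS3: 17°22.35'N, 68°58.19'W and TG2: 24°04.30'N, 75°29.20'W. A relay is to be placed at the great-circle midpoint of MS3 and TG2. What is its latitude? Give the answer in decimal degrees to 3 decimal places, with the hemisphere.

20.753°N

MS3: φ = +17.37250°, λ = -68.96983°
TG2: φ = +24.07167°, λ = -75.48667°
Bx = cos φ₂ cos Δλ = 0.907136,  By = cos φ₂ sin Δλ = -0.103625
φₘ = atan2(sin φ₁ + sin φ₂, √((cos φ₁ + Bx)² + By²)) = 20.75277°
λₘ = λ₁ + atan2(By, cos φ₁ + Bx) = -72.15603°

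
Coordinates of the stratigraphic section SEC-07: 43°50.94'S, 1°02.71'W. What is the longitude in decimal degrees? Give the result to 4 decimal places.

1° + 2.71′/60 = 1 + 0.04517 = 1.0452°

1.0452°W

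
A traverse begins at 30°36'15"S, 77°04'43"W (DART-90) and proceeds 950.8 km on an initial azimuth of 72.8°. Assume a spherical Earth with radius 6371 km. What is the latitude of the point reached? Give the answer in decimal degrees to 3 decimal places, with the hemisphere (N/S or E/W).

DART-90: φ = -30.60417°, λ = -77.07861°
δ = d/R = 950.8/6371 = 0.149239 rad
φ₂ = arcsin(sin φ₁ cos δ + cos φ₁ sin δ cos θ)
   = arcsin(-0.50910·0.98888 + 0.86071·0.14869·0.29571) = -27.74919°
λ₂ = λ₁ + atan2(sin θ sin δ cos φ₁, cos δ − sin φ₁ sin φ₂) = -67.84306°

27.749°S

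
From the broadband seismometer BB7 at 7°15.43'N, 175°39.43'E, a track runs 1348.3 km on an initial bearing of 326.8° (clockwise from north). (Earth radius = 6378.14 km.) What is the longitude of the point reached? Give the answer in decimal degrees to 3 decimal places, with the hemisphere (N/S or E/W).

168.745°E

BB7: φ = +7.25717°, λ = +175.65717°
δ = d/R = 1348.3/6378.14 = 0.211394 rad
φ₂ = arcsin(sin φ₁ cos δ + cos φ₁ sin δ cos θ)
   = arcsin(0.12632·0.97774 + 0.99199·0.20982·0.83676) = 17.31813°
λ₂ = λ₁ + atan2(sin θ sin δ cos φ₁, cos δ − sin φ₁ sin φ₂) = 168.74503°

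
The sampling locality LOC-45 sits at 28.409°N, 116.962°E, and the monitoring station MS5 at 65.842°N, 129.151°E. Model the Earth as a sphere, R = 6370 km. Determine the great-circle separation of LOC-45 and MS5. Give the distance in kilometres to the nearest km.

Δφ = 37.4330°,  Δλ = 12.1890°
a = sin²(Δφ/2) + cos φ₁ cos φ₂ sin²(Δλ/2) = 0.107025
c = 2·arcsin(√a) = 0.666566 rad = 38.1914°
d = R·c = 6370 × 0.666566 = 4246.0 km

4246 km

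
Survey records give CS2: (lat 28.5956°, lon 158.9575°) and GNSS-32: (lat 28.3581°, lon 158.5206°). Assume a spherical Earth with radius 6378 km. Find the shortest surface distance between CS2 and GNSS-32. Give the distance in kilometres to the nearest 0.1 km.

50.3 km

Δφ = -0.2375°,  Δλ = -0.4369°
a = sin²(Δφ/2) + cos φ₁ cos φ₂ sin²(Δλ/2) = 0.000016
c = 2·arcsin(√a) = 0.007881 rad = 0.4515°
d = R·c = 6378 × 0.007881 = 50.3 km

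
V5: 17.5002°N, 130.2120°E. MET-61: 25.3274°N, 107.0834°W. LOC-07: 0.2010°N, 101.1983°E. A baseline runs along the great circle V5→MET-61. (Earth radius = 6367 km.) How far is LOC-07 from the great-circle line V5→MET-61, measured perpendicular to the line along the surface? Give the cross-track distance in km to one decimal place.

485.0 km

δ₁₃ = central angle V5→LOC-07 = 0.582522 rad  (haversine)
θ₁₃ = bearing V5→LOC-07 = 241.840°,  θ₁₂ = bearing V5→MET-61 = 53.889°
dₓₜ = R·arcsin(sin δ₁₃ · sin(θ₁₃ − θ₁₂)) = 6367·arcsin(0.55013·sin(187.951°)) = -484.993 km
|dₓₜ| = 484.993 km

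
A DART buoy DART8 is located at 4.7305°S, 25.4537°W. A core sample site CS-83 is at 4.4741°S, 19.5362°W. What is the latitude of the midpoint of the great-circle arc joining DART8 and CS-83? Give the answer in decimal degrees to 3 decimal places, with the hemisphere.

4.608°S

Bx = cos φ₂ cos Δλ = 0.991640,  By = cos φ₂ sin Δλ = 0.102782
φₘ = atan2(sin φ₁ + sin φ₂, √((cos φ₁ + Bx)² + By²)) = -4.60842°
λₘ = λ₁ + atan2(By, cos φ₁ + Bx) = -22.49442°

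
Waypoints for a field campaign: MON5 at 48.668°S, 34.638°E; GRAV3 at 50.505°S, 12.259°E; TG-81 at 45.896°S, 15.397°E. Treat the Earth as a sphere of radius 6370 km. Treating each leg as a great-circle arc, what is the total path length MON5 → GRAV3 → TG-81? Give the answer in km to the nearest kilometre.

2182 km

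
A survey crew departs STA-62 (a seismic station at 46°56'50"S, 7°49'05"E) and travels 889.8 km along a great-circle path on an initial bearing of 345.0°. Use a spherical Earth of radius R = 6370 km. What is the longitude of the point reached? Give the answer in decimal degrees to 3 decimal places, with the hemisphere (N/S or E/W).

STA-62: φ = -46.94722°, λ = +7.81806°
δ = d/R = 889.8/6370 = 0.139686 rad
φ₂ = arcsin(sin φ₁ cos δ + cos φ₁ sin δ cos θ)
   = arcsin(-0.73073·0.99026 + 0.68267·0.13923·0.96593) = -39.18280°
λ₂ = λ₁ + atan2(sin θ sin δ cos φ₁, cos δ − sin φ₁ sin φ₂) = 5.15342°

5.153°E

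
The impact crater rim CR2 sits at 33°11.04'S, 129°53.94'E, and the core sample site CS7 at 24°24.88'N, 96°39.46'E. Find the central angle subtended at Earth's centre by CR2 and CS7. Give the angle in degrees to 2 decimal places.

CR2: φ = -33.18400°, λ = +129.89900°
CS7: φ = +24.41467°, λ = +96.65767°
Δφ = 57.5987°,  Δλ = -33.2413°
a = sin²(Δφ/2) + cos φ₁ cos φ₂ sin²(Δλ/2) = 0.294427
c = 2·arcsin(√a) = 1.147084 rad = 65.7231°

65.72°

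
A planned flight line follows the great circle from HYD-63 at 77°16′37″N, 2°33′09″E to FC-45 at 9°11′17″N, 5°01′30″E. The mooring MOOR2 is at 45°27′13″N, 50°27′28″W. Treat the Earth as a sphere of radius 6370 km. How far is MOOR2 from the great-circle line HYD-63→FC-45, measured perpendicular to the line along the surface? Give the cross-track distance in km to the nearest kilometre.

3874 km

HYD-63: φ = +77.27694°, λ = +2.55250°
FC-45: φ = +9.18806°, λ = +5.02500°
MOOR2: φ = +45.45361°, λ = -50.45778°
δ₁₃ = central angle HYD-63→MOOR2 = 0.663018 rad  (haversine)
θ₁₃ = bearing HYD-63→MOOR2 = 245.551°,  θ₁₂ = bearing HYD-63→FC-45 = 177.369°
dₓₜ = R·arcsin(sin δ₁₃ · sin(θ₁₃ − θ₁₂)) = 6370·arcsin(0.61550·sin(68.182°)) = 3874.375 km
|dₓₜ| = 3874.375 km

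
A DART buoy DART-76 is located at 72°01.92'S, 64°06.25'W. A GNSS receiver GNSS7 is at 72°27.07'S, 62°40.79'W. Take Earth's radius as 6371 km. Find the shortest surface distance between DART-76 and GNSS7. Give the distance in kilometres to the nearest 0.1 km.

DART-76: φ = -72.03200°, λ = -64.10417°
GNSS7: φ = -72.45117°, λ = -62.67983°
Δφ = -0.4192°,  Δλ = 1.4243°
a = sin²(Δφ/2) + cos φ₁ cos φ₂ sin²(Δλ/2) = 0.000028
c = 2·arcsin(√a) = 0.010536 rad = 0.6037°
d = R·c = 6371 × 0.010536 = 67.1 km

67.1 km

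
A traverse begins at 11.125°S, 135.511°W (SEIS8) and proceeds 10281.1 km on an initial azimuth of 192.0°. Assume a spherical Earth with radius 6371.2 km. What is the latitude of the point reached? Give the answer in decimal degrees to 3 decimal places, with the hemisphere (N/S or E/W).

71.918°S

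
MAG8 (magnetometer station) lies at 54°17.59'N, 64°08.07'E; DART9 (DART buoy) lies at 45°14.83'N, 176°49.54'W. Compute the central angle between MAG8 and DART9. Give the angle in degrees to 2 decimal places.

67.84°

MAG8: φ = +54.29317°, λ = +64.13450°
DART9: φ = +45.24717°, λ = -176.82567°
Δφ = -9.0460°,  Δλ = 119.0398°
a = sin²(Δφ/2) + cos φ₁ cos φ₂ sin²(Δλ/2) = 0.311405
c = 2·arcsin(√a) = 1.184037 rad = 67.8403°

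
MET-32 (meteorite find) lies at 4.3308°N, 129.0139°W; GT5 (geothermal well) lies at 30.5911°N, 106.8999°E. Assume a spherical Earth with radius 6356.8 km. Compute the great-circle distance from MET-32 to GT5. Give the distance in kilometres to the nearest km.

12900 km

Δφ = 26.2603°,  Δλ = -124.0862°
a = sin²(Δφ/2) + cos φ₁ cos φ₂ sin²(Δλ/2) = 0.721315
c = 2·arcsin(√a) = 2.029327 rad = 116.2718°
d = R·c = 6356.8 × 2.029327 = 12900.0 km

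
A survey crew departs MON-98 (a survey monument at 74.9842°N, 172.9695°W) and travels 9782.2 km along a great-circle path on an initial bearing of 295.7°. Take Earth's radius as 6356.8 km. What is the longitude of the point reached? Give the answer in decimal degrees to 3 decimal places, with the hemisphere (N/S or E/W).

72.534°E

δ = d/R = 9782.2/6356.8 = 1.538856 rad
φ₂ = arcsin(sin φ₁ cos δ + cos φ₁ sin δ cos θ)
   = arcsin(0.96585·0.03193 + 0.25909·0.99949·0.43366) = 8.22969°
λ₂ = λ₁ + atan2(sin θ sin δ cos φ₁, cos δ − sin φ₁ sin φ₂) = 72.53424°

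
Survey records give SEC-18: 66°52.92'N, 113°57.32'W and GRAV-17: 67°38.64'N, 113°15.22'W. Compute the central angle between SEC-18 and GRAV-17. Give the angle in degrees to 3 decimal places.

SEC-18: φ = +66.88200°, λ = -113.95533°
GRAV-17: φ = +67.64400°, λ = -113.25367°
Δφ = 0.7620°,  Δλ = 0.7017°
a = sin²(Δφ/2) + cos φ₁ cos φ₂ sin²(Δλ/2) = 0.000050
c = 2·arcsin(√a) = 0.014116 rad = 0.8088°

0.809°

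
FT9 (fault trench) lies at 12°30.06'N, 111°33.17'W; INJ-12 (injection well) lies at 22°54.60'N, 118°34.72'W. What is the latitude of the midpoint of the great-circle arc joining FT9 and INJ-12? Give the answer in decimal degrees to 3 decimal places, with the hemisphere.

17.737°N

FT9: φ = +12.50100°, λ = -111.55283°
INJ-12: φ = +22.91000°, λ = -118.57867°
Bx = cos φ₂ cos Δλ = 0.914201,  By = cos φ₂ sin Δλ = -0.112668
φₘ = atan2(sin φ₁ + sin φ₂, √((cos φ₁ + Bx)² + By²)) = 17.73672°
λₘ = λ₁ + atan2(By, cos φ₁ + Bx) = -114.96347°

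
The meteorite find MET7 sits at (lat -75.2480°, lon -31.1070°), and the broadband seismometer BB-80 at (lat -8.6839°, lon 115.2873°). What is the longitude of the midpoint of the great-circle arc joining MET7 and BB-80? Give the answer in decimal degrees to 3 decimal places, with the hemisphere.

Bx = cos φ₂ cos Δλ = -0.823318,  By = cos φ₂ sin Δλ = 0.547130
φₘ = atan2(sin φ₁ + sin φ₂, √((cos φ₁ + Bx)² + By²)) = -54.78395°
λₘ = λ₁ + atan2(By, cos φ₁ + Bx) = 104.99960°

105.000°E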